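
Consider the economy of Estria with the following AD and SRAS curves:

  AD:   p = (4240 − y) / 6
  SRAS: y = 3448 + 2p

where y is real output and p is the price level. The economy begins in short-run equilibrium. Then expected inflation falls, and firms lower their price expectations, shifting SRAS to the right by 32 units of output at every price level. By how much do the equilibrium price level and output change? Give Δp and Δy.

This is a positive supply shock: SRAS shifts right.
New SRAS: y = 3480 + 2p.
Set AD = SRAS: 4240 − 6p = 3480 + 2p, so 760 = 8p and p = 95.
y = 4240 − 6·95 = 3670.
Initially p = 99, y = 3646, so Δp = -4 and Δy = +24.

Δp = -4, Δy = +24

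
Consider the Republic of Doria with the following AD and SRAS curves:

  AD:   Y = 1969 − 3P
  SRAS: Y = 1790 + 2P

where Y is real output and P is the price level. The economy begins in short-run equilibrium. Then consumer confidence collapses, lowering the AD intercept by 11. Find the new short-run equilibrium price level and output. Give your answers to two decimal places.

This is a negative demand shock: AD shifts left.
New AD: Y = 1958 − 3P.
Set AD = SRAS: 1958 − 3P = 1790 + 2P, so 168 = 5P and P = 33.60.
Substituting into AD, Y = 1857.20.

P = 33.60, Y = 1857.20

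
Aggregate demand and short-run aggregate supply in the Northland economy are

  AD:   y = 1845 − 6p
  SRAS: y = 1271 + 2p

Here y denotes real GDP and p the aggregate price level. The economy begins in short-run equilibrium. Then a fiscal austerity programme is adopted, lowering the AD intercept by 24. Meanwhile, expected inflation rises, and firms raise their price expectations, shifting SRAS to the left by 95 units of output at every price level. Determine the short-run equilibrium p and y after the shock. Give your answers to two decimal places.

p = 80.63, y = 1337.25

After both shocks: AD is y = 1821 − 6p and SRAS is y = 1176 + 2p.
Setting them equal: 645 = 8p, so p = 80.63.
Substituting into AD, y = 1337.25.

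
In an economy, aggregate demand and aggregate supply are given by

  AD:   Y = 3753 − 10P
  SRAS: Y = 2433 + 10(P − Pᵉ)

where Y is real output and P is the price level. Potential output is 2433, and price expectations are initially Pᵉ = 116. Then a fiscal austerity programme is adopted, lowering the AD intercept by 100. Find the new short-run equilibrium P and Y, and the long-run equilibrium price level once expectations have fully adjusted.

AD shifts left: new AD is Y = 3653 − 10P. With Pᵉ = 116, SRAS is Y = 1273 + 10P.
Short run: 3653 − 10P = 1273 + 10P gives 2380 = 20P, so P = 119 and Y = 3653 − 10·119 = 2463.
Y = 2463 is above potential 2433; expectations adjust and SRAS shifts left until Y = 2433.
Long run: on the new AD curve, 2433 = 3653 − 10P gives P = 122.

Short run: P = 119, Y = 2463. Long run: P = 122.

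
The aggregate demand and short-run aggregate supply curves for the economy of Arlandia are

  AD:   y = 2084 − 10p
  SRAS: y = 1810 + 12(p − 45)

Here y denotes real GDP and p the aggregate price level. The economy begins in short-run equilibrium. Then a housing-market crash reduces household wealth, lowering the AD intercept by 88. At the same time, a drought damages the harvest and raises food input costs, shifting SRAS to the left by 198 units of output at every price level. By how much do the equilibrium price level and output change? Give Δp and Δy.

After both shocks: AD is y = 1996 − 10p and SRAS is y = 1072 + 12p.
Setting them equal: 924 = 22p, so p = 42.
y = 1996 − 10·42 = 1576.
Initially p = 37, y = 1714, so Δp = +5 and Δy = -138.

Δp = +5, Δy = -138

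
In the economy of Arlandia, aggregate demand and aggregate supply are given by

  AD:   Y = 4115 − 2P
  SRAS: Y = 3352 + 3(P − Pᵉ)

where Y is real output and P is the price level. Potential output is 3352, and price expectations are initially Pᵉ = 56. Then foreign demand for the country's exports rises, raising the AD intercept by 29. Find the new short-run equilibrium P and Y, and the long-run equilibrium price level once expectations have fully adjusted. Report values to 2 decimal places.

Short run: P = 192.00, Y = 3760.00. Long run: P = 396.00.

AD shifts right: new AD is Y = 4144 − 2P. With Pᵉ = 56, SRAS is Y = 3184 + 3P.
Short run: 4144 − 2P = 3184 + 3P gives 960 = 5P, so P = 192.00 and Y = 4144 − 2P = 3760.00.
Y = 3760.00 is above potential 3352; expectations adjust and SRAS shifts left until Y = 3352.
Long run: on the new AD curve, 3352 = 4144 − 2P gives P = 396.00.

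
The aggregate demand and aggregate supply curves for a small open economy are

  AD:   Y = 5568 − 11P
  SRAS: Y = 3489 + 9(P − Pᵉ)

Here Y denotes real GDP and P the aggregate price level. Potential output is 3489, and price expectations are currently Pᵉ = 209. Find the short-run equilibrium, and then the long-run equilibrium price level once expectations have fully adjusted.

Short run: with Pᵉ = 209, SRAS is Y = 1608 + 9P. Setting AD = SRAS gives 3960 = 20P, so P = 198 and Y = 5568 − 11·198 = 3390.
Output 3390 is below potential 3489, so over time expected prices fall and SRAS shifts right until Y returns to 3489.
Long run: Y = 3489 on the AD curve gives 3489 = 5568 − 11P, so P = 189.

Short run: P = 198, Y = 3390. Long run: P = 189.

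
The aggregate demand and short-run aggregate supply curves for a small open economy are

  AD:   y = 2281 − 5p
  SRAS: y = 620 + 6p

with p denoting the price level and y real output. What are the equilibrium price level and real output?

Set AD = SRAS: 2281 − 5p = 620 + 6p, so 1661 = 11p and p = 151.
Then y = 2281 − 5·151 = 1526.

p = 151, y = 1526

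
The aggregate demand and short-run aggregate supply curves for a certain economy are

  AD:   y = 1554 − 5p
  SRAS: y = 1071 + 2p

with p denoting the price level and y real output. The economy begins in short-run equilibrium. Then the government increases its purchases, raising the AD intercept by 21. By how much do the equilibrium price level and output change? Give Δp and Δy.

This is a positive demand shock: AD shifts right.
New AD: y = 1575 − 5p.
Set AD = SRAS: 1575 − 5p = 1071 + 2p, so 504 = 7p and p = 72.
y = 1575 − 5·72 = 1215.
Initially p = 69, y = 1209, so Δp = +3 and Δy = +6.

Δp = +3, Δy = +6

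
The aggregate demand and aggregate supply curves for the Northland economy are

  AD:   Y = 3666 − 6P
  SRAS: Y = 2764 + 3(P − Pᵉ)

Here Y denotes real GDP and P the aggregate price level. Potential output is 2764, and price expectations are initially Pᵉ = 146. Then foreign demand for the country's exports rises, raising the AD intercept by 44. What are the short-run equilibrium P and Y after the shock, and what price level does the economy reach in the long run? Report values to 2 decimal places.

Short run: P = 153.78, Y = 2787.33. Long run: P = 157.67.

AD shifts right: new AD is Y = 3710 − 6P. With Pᵉ = 146, SRAS is Y = 2326 + 3P.
Short run: 3710 − 6P = 2326 + 3P gives 1384 = 9P, so P = 153.78 and Y = 3710 − 6P = 2787.33.
Y = 2787.33 is above potential 2764; expectations adjust and SRAS shifts left until Y = 2764.
Long run: on the new AD curve, 2764 = 3710 − 6P gives P = 157.67.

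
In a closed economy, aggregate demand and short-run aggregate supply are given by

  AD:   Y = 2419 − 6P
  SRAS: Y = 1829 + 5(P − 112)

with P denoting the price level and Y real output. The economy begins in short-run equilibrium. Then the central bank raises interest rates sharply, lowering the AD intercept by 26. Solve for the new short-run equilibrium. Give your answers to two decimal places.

This is a negative demand shock: AD shifts left.
New AD: Y = 2393 − 6P.
SRAS can be written Y = 1269 + 5P.
Set AD = SRAS: 2393 − 6P = 1269 + 5P, so 1124 = 11P and P = 102.18.
Substituting into AD, Y = 1779.91.

P = 102.18, Y = 1779.91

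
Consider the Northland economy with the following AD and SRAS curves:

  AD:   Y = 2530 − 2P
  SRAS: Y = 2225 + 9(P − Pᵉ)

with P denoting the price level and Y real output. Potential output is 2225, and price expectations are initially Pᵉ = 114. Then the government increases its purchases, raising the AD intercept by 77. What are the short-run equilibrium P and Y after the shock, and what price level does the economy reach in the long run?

Short run: P = 128, Y = 2351. Long run: P = 191.

AD shifts right: new AD is Y = 2607 − 2P. With Pᵉ = 114, SRAS is Y = 1199 + 9P.
Short run: 2607 − 2P = 1199 + 9P gives 1408 = 11P, so P = 128 and Y = 2607 − 2·128 = 2351.
Y = 2351 is above potential 2225; expectations adjust and SRAS shifts left until Y = 2225.
Long run: on the new AD curve, 2225 = 2607 − 2P gives P = 191.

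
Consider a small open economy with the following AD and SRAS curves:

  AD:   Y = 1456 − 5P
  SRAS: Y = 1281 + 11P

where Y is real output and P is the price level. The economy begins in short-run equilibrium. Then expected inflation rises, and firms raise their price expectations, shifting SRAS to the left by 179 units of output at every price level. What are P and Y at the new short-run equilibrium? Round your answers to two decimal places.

P = 22.13, Y = 1345.38

This is a negative supply shock: SRAS shifts left.
New SRAS: Y = 1102 + 11P.
Set AD = SRAS: 1456 − 5P = 1102 + 11P, so 354 = 16P and P = 22.13.
Substituting into AD, Y = 1345.38.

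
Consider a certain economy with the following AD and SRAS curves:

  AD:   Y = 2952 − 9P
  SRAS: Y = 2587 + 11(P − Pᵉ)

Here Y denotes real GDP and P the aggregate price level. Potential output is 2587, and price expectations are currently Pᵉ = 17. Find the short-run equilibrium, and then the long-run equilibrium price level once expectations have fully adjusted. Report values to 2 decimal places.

Short run: P = 27.60, Y = 2703.60. Long run: P = 40.56.

Short run: with Pᵉ = 17, SRAS is Y = 2400 + 11P. Setting AD = SRAS gives 552 = 20P, so P = 27.60 and Y = 2952 − 9P = 2703.60.
Output 2703.60 is above potential 2587, so over time expected prices rise and SRAS shifts left until Y returns to 2587.
Long run: Y = 2587 on the AD curve gives 2587 = 2952 − 9P, so P = 40.56.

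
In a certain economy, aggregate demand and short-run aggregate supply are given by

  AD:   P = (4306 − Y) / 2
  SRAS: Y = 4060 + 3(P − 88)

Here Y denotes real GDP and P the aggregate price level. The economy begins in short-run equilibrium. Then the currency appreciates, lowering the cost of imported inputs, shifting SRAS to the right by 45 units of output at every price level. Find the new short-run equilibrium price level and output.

This is a positive supply shock: SRAS shifts right.
New SRAS: Y = 3841 + 3P.
Set AD = SRAS: 4306 − 2P = 3841 + 3P, so 465 = 5P and P = 93.
Y = 4306 − 2·93 = 4120.

P = 93, Y = 4120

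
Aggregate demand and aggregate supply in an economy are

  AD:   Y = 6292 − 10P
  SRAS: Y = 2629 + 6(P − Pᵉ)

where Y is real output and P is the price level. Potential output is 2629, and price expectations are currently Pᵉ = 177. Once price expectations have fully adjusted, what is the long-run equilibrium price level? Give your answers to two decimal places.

Short run: with Pᵉ = 177, SRAS is Y = 1567 + 6P. Setting AD = SRAS gives 4725 = 16P, so P = 295.31 and Y = 6292 − 10P = 3338.88.
Output 3338.88 is above potential 2629, so over time expected prices rise and SRAS shifts left until Y returns to 2629.
Long run: Y = 2629 on the AD curve gives 2629 = 6292 − 10P, so P = 366.30.

Long-run P = 366.30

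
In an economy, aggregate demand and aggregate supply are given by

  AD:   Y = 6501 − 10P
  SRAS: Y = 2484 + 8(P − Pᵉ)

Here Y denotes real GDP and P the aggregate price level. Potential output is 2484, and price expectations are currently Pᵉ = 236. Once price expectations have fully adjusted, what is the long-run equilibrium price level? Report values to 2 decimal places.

Long-run P = 401.70

Short run: with Pᵉ = 236, SRAS is Y = 596 + 8P. Setting AD = SRAS gives 5905 = 18P, so P = 328.06 and Y = 6501 − 10P = 3220.44.
Output 3220.44 is above potential 2484, so over time expected prices rise and SRAS shifts left until Y returns to 2484.
Long run: Y = 2484 on the AD curve gives 2484 = 6501 − 10P, so P = 401.70.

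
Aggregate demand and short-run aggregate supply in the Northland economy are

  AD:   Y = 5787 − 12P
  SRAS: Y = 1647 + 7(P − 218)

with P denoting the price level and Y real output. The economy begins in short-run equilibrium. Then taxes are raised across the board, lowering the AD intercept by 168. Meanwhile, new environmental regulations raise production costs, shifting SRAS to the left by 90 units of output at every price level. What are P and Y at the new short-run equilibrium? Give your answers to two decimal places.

P = 294.11, Y = 2089.74

After both shocks: AD is Y = 5619 − 12P and SRAS is Y = 31 + 7P.
Setting them equal: 5588 = 19P, so P = 294.11.
Substituting into AD, Y = 2089.74.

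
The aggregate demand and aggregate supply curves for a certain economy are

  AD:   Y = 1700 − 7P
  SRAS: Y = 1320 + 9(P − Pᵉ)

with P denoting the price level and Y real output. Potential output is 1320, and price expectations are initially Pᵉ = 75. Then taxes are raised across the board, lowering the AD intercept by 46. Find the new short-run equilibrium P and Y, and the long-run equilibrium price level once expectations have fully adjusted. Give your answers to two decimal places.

AD shifts left: new AD is Y = 1654 − 7P. With Pᵉ = 75, SRAS is Y = 645 + 9P.
Short run: 1654 − 7P = 645 + 9P gives 1009 = 16P, so P = 63.06 and Y = 1654 − 7P = 1212.56.
Y = 1212.56 is below potential 1320; expectations adjust and SRAS shifts right until Y = 1320.
Long run: on the new AD curve, 1320 = 1654 − 7P gives P = 47.71.

Short run: P = 63.06, Y = 1212.56. Long run: P = 47.71.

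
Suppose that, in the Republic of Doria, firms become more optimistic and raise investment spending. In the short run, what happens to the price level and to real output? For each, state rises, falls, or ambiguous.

Price level: rises; output: rises

This is a positive demand shock: AD shifts right.
Moving along the upward-sloping SRAS curve, P rises and Y rises.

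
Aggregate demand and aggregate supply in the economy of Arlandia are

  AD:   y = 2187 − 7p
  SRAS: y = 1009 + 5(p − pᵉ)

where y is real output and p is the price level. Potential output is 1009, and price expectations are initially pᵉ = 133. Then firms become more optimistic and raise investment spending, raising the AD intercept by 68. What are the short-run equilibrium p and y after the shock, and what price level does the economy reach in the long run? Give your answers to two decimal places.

Short run: p = 159.25, y = 1140.25. Long run: p = 178.00.

AD shifts right: new AD is y = 2255 − 7p. With pᵉ = 133, SRAS is y = 344 + 5p.
Short run: 2255 − 7p = 344 + 5p gives 1911 = 12p, so p = 159.25 and y = 2255 − 7p = 1140.25.
y = 1140.25 is above potential 1009; expectations adjust and SRAS shifts left until y = 1009.
Long run: on the new AD curve, 1009 = 2255 − 7p gives p = 178.00.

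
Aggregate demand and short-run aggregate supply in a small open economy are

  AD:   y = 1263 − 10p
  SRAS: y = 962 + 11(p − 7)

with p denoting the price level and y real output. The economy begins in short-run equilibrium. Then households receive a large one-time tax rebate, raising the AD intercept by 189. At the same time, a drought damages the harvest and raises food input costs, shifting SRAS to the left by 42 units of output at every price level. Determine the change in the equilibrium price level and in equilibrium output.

Δp = +11, Δy = +79

After both shocks: AD is y = 1452 − 10p and SRAS is y = 843 + 11p.
Setting them equal: 609 = 21p, so p = 29.
y = 1452 − 10·29 = 1162.
Initially p = 18, y = 1083, so Δp = +11 and Δy = +79.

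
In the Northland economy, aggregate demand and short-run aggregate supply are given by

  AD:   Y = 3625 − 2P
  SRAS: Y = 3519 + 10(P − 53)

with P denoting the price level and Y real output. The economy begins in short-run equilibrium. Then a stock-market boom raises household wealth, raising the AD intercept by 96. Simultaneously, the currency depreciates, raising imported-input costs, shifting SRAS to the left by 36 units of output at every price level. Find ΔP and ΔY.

ΔP = +11, ΔY = +74

After both shocks: AD is Y = 3721 − 2P and SRAS is Y = 2953 + 10P.
Setting them equal: 768 = 12P, so P = 64.
Y = 3721 − 2·64 = 3593.
Initially P = 53, Y = 3519, so ΔP = +11 and ΔY = +74.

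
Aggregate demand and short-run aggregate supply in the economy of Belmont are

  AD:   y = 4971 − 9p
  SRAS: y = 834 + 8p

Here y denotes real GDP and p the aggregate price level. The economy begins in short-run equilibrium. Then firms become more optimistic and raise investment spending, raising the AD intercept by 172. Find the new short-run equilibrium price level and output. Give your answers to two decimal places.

This is a positive demand shock: AD shifts right.
New AD: y = 5143 − 9p.
Set AD = SRAS: 5143 − 9p = 834 + 8p, so 4309 = 17p and p = 253.47.
Substituting into AD, y = 2861.76.

p = 253.47, y = 2861.76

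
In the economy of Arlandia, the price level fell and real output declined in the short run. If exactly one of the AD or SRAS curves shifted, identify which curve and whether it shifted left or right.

P fell and Y fell. An AD shift moves P and Y in the same direction; an SRAS shift moves them in opposite directions.
Here P and Y moved in the same direction, so the AD curve shifted.
Since Y fell, AD shifted left.

AD shifted left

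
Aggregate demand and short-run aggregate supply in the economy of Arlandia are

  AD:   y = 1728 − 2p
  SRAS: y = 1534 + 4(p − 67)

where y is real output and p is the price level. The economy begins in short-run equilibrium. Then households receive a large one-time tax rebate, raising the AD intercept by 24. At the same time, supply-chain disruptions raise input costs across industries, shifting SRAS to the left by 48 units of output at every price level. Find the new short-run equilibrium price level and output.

After both shocks: AD is y = 1752 − 2p and SRAS is y = 1218 + 4p.
Setting them equal: 534 = 6p, so p = 89.
y = 1752 − 2·89 = 1574.

p = 89, y = 1574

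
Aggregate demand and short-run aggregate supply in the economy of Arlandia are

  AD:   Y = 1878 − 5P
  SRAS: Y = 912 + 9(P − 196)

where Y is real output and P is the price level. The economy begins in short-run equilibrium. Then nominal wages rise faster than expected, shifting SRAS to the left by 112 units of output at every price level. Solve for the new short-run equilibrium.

This is a negative supply shock: SRAS shifts left.
New SRAS: Y = 9P − 964.
Set AD = SRAS: 1878 − 5P = 9P − 964, so 2842 = 14P and P = 203.
Y = 1878 − 5·203 = 863.

P = 203, Y = 863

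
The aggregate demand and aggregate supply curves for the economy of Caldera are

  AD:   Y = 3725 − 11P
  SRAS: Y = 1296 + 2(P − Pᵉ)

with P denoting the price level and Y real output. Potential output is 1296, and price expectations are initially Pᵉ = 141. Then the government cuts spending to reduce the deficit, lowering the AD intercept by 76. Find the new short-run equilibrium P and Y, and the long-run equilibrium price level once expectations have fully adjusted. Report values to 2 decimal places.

Short run: P = 202.69, Y = 1419.38. Long run: P = 213.91.

AD shifts left: new AD is Y = 3649 − 11P. With Pᵉ = 141, SRAS is Y = 1014 + 2P.
Short run: 3649 − 11P = 1014 + 2P gives 2635 = 13P, so P = 202.69 and Y = 3649 − 11P = 1419.38.
Y = 1419.38 is above potential 1296; expectations adjust and SRAS shifts left until Y = 1296.
Long run: on the new AD curve, 1296 = 3649 − 11P gives P = 213.91.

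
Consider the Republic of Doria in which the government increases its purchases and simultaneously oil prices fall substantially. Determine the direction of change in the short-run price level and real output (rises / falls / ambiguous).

The first event is a positive demand shock: AD shifts right, which by itself pushes P up and Y up.
The second is a favourable supply shock: SRAS shifts right, which by itself pushes P down and Y up.
The two shocks push P in opposite directions, so the effect on P is ambiguous. Both shocks push Y up, so Y rises.

Price level: ambiguous; output: rises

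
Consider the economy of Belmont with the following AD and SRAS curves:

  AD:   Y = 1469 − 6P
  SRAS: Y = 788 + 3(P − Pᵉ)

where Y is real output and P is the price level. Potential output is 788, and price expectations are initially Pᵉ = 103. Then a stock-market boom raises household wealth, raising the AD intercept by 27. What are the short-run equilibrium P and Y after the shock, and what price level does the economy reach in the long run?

Short run: P = 113, Y = 818. Long run: P = 118.

AD shifts right: new AD is Y = 1496 − 6P. With Pᵉ = 103, SRAS is Y = 479 + 3P.
Short run: 1496 − 6P = 479 + 3P gives 1017 = 9P, so P = 113 and Y = 1496 − 6·113 = 818.
Y = 818 is above potential 788; expectations adjust and SRAS shifts left until Y = 788.
Long run: on the new AD curve, 788 = 1496 − 6P gives P = 118.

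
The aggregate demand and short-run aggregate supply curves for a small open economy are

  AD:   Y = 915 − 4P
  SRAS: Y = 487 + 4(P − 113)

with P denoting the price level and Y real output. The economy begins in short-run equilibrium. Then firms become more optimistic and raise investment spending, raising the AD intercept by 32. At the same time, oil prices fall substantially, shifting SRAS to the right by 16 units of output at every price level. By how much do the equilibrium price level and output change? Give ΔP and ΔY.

After both shocks: AD is Y = 947 − 4P and SRAS is Y = 51 + 4P.
Setting them equal: 896 = 8P, so P = 112.
Y = 947 − 4·112 = 499.
Initially P = 110, Y = 475, so ΔP = +2 and ΔY = +24.

ΔP = +2, ΔY = +24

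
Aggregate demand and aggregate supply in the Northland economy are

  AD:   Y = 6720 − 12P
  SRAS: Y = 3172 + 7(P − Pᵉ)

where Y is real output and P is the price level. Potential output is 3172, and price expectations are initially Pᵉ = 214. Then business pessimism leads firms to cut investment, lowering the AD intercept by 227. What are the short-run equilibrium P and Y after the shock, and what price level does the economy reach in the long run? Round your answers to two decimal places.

AD shifts left: new AD is Y = 6493 − 12P. With Pᵉ = 214, SRAS is Y = 1674 + 7P.
Short run: 6493 − 12P = 1674 + 7P gives 4819 = 19P, so P = 253.63 and Y = 6493 − 12P = 3449.42.
Y = 3449.42 is above potential 3172; expectations adjust and SRAS shifts left until Y = 3172.
Long run: on the new AD curve, 3172 = 6493 − 12P gives P = 276.75.

Short run: P = 253.63, Y = 3449.42. Long run: P = 276.75.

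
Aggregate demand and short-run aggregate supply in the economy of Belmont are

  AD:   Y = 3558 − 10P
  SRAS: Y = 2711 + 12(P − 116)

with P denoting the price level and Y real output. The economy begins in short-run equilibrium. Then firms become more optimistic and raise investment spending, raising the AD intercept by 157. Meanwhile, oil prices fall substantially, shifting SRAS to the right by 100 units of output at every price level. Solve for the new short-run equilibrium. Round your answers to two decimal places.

After both shocks: AD is Y = 3715 − 10P and SRAS is Y = 1419 + 12P.
Setting them equal: 2296 = 22P, so P = 104.36.
Substituting into AD, Y = 2671.36.

P = 104.36, Y = 2671.36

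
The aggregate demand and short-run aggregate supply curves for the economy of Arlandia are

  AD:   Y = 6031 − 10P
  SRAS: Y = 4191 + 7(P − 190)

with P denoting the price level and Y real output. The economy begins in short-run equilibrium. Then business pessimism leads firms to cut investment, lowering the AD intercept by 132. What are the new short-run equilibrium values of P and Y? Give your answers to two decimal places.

This is a negative demand shock: AD shifts left.
New AD: Y = 5899 − 10P.
SRAS can be written Y = 2861 + 7P.
Set AD = SRAS: 5899 − 10P = 2861 + 7P, so 3038 = 17P and P = 178.71.
Substituting into AD, Y = 4111.94.

P = 178.71, Y = 4111.94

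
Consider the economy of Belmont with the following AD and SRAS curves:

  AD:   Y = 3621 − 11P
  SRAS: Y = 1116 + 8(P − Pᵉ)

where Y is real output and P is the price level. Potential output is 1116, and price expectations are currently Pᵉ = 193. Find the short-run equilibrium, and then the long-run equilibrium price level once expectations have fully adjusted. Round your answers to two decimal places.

Short run: with Pᵉ = 193, SRAS is Y = 8P − 428. Setting AD = SRAS gives 4049 = 19P, so P = 213.11 and Y = 3621 − 11P = 1276.84.
Output 1276.84 is above potential 1116, so over time expected prices rise and SRAS shifts left until Y returns to 1116.
Long run: Y = 1116 on the AD curve gives 1116 = 3621 − 11P, so P = 227.73.

Short run: P = 213.11, Y = 1276.84. Long run: P = 227.73.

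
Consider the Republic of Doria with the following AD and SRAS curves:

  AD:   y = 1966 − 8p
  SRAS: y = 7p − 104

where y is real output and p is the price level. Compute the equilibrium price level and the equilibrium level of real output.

p = 138, y = 862

Set AD = SRAS: 1966 − 8p = 7p − 104, so 2070 = 15p and p = 138.
Then y = 1966 − 8·138 = 862.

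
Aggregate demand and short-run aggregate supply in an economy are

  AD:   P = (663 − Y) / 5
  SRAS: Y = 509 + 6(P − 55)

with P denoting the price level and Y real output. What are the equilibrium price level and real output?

P = 44, Y = 443

Write SRAS as Y = 509 + 6P − 330 = 179 + 6P.
Rearrange AD to Y = 663 − 5P.
Set AD = SRAS: 663 − 5P = 179 + 6P, so 484 = 11P and P = 44.
Then Y = 663 − 5·44 = 443.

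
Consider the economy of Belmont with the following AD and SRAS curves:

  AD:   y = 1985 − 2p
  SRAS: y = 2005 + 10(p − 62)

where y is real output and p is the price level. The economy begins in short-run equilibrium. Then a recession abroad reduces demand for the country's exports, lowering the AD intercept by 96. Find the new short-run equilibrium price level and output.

p = 42, y = 1805

This is a negative demand shock: AD shifts left.
New AD: y = 1889 − 2p.
SRAS can be written y = 1385 + 10p.
Set AD = SRAS: 1889 − 2p = 1385 + 10p, so 504 = 12p and p = 42.
y = 1889 − 2·42 = 1805.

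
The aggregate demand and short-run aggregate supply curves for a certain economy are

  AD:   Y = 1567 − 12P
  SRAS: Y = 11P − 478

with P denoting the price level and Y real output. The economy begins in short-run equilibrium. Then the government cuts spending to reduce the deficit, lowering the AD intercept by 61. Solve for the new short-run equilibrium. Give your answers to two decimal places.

P = 86.26, Y = 470.87

This is a negative demand shock: AD shifts left.
New AD: Y = 1506 − 12P.
Set AD = SRAS: 1506 − 12P = 11P − 478, so 1984 = 23P and P = 86.26.
Substituting into AD, Y = 470.87.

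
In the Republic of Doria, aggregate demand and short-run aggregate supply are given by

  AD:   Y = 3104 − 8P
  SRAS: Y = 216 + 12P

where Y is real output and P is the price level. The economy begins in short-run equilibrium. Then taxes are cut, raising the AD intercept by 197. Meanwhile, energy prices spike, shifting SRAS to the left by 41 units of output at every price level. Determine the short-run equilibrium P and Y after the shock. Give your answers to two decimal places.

P = 156.30, Y = 2050.60

After both shocks: AD is Y = 3301 − 8P and SRAS is Y = 175 + 12P.
Setting them equal: 3126 = 20P, so P = 156.30.
Substituting into AD, Y = 2050.60.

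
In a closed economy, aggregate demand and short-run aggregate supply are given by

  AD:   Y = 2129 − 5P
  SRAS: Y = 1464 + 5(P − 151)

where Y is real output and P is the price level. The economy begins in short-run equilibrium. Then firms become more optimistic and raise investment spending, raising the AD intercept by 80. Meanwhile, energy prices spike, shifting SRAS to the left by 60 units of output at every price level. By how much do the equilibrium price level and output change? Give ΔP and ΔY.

After both shocks: AD is Y = 2209 − 5P and SRAS is Y = 649 + 5P.
Setting them equal: 1560 = 10P, so P = 156.
Y = 2209 − 5·156 = 1429.
Initially P = 142, Y = 1419, so ΔP = +14 and ΔY = +10.

ΔP = +14, ΔY = +10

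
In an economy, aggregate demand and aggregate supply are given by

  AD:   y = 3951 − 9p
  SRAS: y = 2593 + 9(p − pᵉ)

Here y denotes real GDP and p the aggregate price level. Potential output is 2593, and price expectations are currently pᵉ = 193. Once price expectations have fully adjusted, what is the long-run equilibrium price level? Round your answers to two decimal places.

Long-run p = 150.89

Short run: with pᵉ = 193, SRAS is y = 856 + 9p. Setting AD = SRAS gives 3095 = 18p, so p = 171.94 and y = 3951 − 9p = 2403.50.
Output 2403.50 is below potential 2593, so over time expected prices fall and SRAS shifts right until y returns to 2593.
Long run: y = 2593 on the AD curve gives 2593 = 3951 − 9p, so p = 150.89.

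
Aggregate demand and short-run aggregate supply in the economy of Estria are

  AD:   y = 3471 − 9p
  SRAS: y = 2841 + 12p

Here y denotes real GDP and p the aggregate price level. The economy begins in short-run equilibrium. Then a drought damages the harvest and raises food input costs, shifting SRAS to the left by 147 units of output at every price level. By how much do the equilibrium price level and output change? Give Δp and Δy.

This is a negative supply shock: SRAS shifts left.
New SRAS: y = 2694 + 12p.
Set AD = SRAS: 3471 − 9p = 2694 + 12p, so 777 = 21p and p = 37.
y = 3471 − 9·37 = 3138.
Initially p = 30, y = 3201, so Δp = +7 and Δy = -63.

Δp = +7, Δy = -63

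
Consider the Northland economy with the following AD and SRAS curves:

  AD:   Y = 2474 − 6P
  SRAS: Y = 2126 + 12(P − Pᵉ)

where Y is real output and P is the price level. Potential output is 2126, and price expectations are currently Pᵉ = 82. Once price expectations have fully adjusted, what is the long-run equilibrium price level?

Short run: with Pᵉ = 82, SRAS is Y = 1142 + 12P. Setting AD = SRAS gives 1332 = 18P, so P = 74 and Y = 2474 − 6·74 = 2030.
Output 2030 is below potential 2126, so over time expected prices fall and SRAS shifts right until Y returns to 2126.
Long run: Y = 2126 on the AD curve gives 2126 = 2474 − 6P, so P = 58.

Long-run P = 58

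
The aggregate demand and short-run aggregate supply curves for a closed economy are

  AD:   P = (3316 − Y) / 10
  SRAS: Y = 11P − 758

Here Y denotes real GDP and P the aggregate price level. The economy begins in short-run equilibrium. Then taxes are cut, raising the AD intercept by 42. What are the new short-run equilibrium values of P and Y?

P = 196, Y = 1398

This is a positive demand shock: AD shifts right.
New AD: Y = 3358 − 10P.
Set AD = SRAS: 3358 − 10P = 11P − 758, so 4116 = 21P and P = 196.
Y = 3358 − 10·196 = 1398.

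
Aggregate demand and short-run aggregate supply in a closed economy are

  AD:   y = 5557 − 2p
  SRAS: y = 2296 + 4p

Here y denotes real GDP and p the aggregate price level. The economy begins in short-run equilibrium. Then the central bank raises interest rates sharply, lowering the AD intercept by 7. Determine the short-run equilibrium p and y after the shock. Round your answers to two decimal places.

p = 542.33, y = 4465.33

This is a negative demand shock: AD shifts left.
New AD: y = 5550 − 2p.
Set AD = SRAS: 5550 − 2p = 2296 + 4p, so 3254 = 6p and p = 542.33.
Substituting into AD, y = 4465.33.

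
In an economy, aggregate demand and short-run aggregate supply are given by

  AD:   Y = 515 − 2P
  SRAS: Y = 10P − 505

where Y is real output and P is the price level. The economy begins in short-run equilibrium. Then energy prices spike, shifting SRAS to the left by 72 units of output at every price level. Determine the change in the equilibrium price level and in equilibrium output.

ΔP = +6, ΔY = -12

This is a negative supply shock: SRAS shifts left.
New SRAS: Y = 10P − 577.
Set AD = SRAS: 515 − 2P = 10P − 577, so 1092 = 12P and P = 91.
Y = 515 − 2·91 = 333.
Initially P = 85, Y = 345, so ΔP = +6 and ΔY = -12.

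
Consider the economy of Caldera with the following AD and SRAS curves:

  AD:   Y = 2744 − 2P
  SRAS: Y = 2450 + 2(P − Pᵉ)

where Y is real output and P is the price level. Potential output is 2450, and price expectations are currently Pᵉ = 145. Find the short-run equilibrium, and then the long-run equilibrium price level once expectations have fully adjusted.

Short run: P = 146, Y = 2452. Long run: P = 147.

Short run: with Pᵉ = 145, SRAS is Y = 2160 + 2P. Setting AD = SRAS gives 584 = 4P, so P = 146 and Y = 2744 − 2·146 = 2452.
Output 2452 is above potential 2450, so over time expected prices rise and SRAS shifts left until Y returns to 2450.
Long run: Y = 2450 on the AD curve gives 2450 = 2744 − 2P, so P = 147.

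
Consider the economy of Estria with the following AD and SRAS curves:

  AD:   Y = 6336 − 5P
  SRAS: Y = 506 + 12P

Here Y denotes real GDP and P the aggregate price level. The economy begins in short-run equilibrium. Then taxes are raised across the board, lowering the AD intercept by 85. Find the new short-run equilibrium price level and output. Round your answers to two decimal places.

P = 337.94, Y = 4561.29

This is a negative demand shock: AD shifts left.
New AD: Y = 6251 − 5P.
Set AD = SRAS: 6251 − 5P = 506 + 12P, so 5745 = 17P and P = 337.94.
Substituting into AD, Y = 4561.29.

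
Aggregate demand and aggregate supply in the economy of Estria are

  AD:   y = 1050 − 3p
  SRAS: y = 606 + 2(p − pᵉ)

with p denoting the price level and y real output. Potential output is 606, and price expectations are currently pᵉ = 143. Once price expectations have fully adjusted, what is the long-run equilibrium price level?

Short run: with pᵉ = 143, SRAS is y = 320 + 2p. Setting AD = SRAS gives 730 = 5p, so p = 146 and y = 1050 − 3·146 = 612.
Output 612 is above potential 606, so over time expected prices rise and SRAS shifts left until y returns to 606.
Long run: y = 606 on the AD curve gives 606 = 1050 − 3p, so p = 148.

Long-run p = 148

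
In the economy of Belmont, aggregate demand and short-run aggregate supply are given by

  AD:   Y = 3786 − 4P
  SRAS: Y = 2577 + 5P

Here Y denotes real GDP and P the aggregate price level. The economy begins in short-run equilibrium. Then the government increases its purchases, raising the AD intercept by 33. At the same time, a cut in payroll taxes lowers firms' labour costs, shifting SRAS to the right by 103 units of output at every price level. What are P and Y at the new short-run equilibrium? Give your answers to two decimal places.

P = 126.56, Y = 3312.78

After both shocks: AD is Y = 3819 − 4P and SRAS is Y = 2680 + 5P.
Setting them equal: 1139 = 9P, so P = 126.56.
Substituting into AD, Y = 3312.78.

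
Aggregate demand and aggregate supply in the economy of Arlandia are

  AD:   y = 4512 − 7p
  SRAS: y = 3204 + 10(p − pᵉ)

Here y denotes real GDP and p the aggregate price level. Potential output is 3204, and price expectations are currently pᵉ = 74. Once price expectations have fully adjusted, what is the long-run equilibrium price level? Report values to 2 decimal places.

Long-run p = 186.86

Short run: with pᵉ = 74, SRAS is y = 2464 + 10p. Setting AD = SRAS gives 2048 = 17p, so p = 120.47 and y = 4512 − 7p = 3668.71.
Output 3668.71 is above potential 3204, so over time expected prices rise and SRAS shifts left until y returns to 3204.
Long run: y = 3204 on the AD curve gives 3204 = 4512 − 7p, so p = 186.86.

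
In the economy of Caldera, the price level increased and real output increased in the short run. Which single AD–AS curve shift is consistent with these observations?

AD shifted right

P rose and Y rose. An AD shift moves P and Y in the same direction; an SRAS shift moves them in opposite directions.
Here P and Y moved in the same direction, so the AD curve shifted.
Since Y rose, AD shifted right.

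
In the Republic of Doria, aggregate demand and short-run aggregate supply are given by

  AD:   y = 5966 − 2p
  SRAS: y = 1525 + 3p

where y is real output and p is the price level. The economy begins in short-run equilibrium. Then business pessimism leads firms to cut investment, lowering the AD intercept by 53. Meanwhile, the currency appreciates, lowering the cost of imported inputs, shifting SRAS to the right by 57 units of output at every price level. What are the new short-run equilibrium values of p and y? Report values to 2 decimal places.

p = 866.20, y = 4180.60

After both shocks: AD is y = 5913 − 2p and SRAS is y = 1582 + 3p.
Setting them equal: 4331 = 5p, so p = 866.20.
Substituting into AD, y = 4180.60.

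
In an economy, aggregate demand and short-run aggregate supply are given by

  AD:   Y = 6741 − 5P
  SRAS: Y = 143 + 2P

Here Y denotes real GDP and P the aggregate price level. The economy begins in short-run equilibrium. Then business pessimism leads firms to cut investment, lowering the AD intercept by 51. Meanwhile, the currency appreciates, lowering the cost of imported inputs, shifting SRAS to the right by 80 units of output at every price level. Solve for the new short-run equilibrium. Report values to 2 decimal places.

P = 923.86, Y = 2070.71

After both shocks: AD is Y = 6690 − 5P and SRAS is Y = 223 + 2P.
Setting them equal: 6467 = 7P, so P = 923.86.
Substituting into AD, Y = 2070.71.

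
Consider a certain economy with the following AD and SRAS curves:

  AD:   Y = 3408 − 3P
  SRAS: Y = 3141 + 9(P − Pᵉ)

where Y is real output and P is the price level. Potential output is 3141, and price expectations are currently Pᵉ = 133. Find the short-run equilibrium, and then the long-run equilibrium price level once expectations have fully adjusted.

Short run: P = 122, Y = 3042. Long run: P = 89.

Short run: with Pᵉ = 133, SRAS is Y = 1944 + 9P. Setting AD = SRAS gives 1464 = 12P, so P = 122 and Y = 3408 − 3·122 = 3042.
Output 3042 is below potential 3141, so over time expected prices fall and SRAS shifts right until Y returns to 3141.
Long run: Y = 3141 on the AD curve gives 3141 = 3408 − 3P, so P = 89.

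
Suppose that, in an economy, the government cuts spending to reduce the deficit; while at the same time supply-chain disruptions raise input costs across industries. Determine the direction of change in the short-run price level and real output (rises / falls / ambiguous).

The first event is a negative demand shock: AD shifts left, which by itself pushes P down and Y down.
The second is an adverse supply shock: SRAS shifts left, which by itself pushes P up and Y down.
The two shocks push P in opposite directions, so the effect on P is ambiguous. Both shocks push Y down, so Y falls.

Price level: ambiguous; output: falls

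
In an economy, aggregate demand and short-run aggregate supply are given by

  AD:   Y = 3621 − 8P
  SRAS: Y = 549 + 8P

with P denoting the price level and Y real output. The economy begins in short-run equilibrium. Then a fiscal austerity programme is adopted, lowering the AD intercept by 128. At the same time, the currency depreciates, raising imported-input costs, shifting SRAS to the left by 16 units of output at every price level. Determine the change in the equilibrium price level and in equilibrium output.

ΔP = -7, ΔY = -72

After both shocks: AD is Y = 3493 − 8P and SRAS is Y = 533 + 8P.
Setting them equal: 2960 = 16P, so P = 185.
Y = 3493 − 8·185 = 2013.
Initially P = 192, Y = 2085, so ΔP = -7 and ΔY = -72.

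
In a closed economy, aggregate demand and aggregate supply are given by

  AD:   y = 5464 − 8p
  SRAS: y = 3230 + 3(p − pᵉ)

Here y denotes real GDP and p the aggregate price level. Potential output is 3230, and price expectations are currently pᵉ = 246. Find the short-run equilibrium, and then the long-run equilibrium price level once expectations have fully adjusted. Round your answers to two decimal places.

Short run: with pᵉ = 246, SRAS is y = 2492 + 3p. Setting AD = SRAS gives 2972 = 11p, so p = 270.18 and y = 5464 − 8p = 3302.55.
Output 3302.55 is above potential 3230, so over time expected prices rise and SRAS shifts left until y returns to 3230.
Long run: y = 3230 on the AD curve gives 3230 = 5464 − 8p, so p = 279.25.

Short run: p = 270.18, y = 3302.55. Long run: p = 279.25.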